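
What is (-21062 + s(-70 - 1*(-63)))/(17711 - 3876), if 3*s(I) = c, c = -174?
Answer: -4224/2767 ≈ -1.5266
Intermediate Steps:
s(I) = -58 (s(I) = (1/3)*(-174) = -58)
(-21062 + s(-70 - 1*(-63)))/(17711 - 3876) = (-21062 - 58)/(17711 - 3876) = -21120/13835 = -21120*1/13835 = -4224/2767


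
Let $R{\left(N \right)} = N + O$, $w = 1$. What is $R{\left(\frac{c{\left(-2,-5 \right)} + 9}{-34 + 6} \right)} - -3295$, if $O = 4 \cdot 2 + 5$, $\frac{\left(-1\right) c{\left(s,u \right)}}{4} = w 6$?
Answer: $\frac{92639}{28} \approx 3308.5$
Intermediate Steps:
$c{\left(s,u \right)} = -24$ ($c{\left(s,u \right)} = - 4 \cdot 1 \cdot 6 = \left(-4\right) 6 = -24$)
$O = 13$ ($O = 8 + 5 = 13$)
$R{\left(N \right)} = 13 + N$ ($R{\left(N \right)} = N + 13 = 13 + N$)
$R{\left(\frac{c{\left(-2,-5 \right)} + 9}{-34 + 6} \right)} - -3295 = \left(13 + \frac{-24 + 9}{-34 + 6}\right) - -3295 = \left(13 - \frac{15}{-28}\right) + 3295 = \left(13 - - \frac{15}{28}\right) + 3295 = \left(13 + \frac{15}{28}\right) + 3295 = \frac{379}{28} + 3295 = \frac{92639}{28}$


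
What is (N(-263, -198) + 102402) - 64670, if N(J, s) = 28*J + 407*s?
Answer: -50218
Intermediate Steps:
(N(-263, -198) + 102402) - 64670 = ((28*(-263) + 407*(-198)) + 102402) - 64670 = ((-7364 - 80586) + 102402) - 64670 = (-87950 + 102402) - 64670 = 14452 - 64670 = -50218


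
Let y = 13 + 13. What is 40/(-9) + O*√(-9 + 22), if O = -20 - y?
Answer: -40/9 - 46*√13 ≈ -170.30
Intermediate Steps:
y = 26
O = -46 (O = -20 - 1*26 = -20 - 26 = -46)
40/(-9) + O*√(-9 + 22) = 40/(-9) - 46*√(-9 + 22) = 40*(-⅑) - 46*√13 = -40/9 - 46*√13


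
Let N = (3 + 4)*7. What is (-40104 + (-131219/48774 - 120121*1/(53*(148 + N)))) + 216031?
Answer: 8143952613035/46295394 ≈ 1.7591e+5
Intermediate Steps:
N = 49 (N = 7*7 = 49)
(-40104 + (-131219/48774 - 120121*1/(53*(148 + N)))) + 216031 = (-40104 + (-131219/48774 - 120121*1/(53*(148 + 49)))) + 216031 = (-40104 + (-131219*1/48774 - 120121/(197*53))) + 216031 = (-40104 + (-11929/4434 - 120121/10441)) + 216031 = (-40104 - 657167203/46295394) + 216031 = -1857287648179/46295394 + 216031 = 8143952613035/46295394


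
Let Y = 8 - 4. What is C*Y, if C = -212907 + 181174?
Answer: -126932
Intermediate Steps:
Y = 4
C = -31733
C*Y = -31733*4 = -126932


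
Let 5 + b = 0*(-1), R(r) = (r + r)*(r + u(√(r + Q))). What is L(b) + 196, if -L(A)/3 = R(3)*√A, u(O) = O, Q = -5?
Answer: 196 + 18*√10 - 54*I*√5 ≈ 252.92 - 120.75*I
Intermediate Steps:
R(r) = 2*r*(r + √(-5 + r)) (R(r) = (r + r)*(r + √(r - 5)) = (2*r)*(r + √(-5 + r)) = 2*r*(r + √(-5 + r)))
b = -5 (b = -5 + 0*(-1) = -5 + 0 = -5)
L(A) = -3*√A*(18 + 6*I*√2) (L(A) = -3*2*3*(3 + √(-5 + 3))*√A = -3*2*3*(3 + √(-2))*√A = -3*2*3*(3 + I*√2)*√A = -3*(18 + 6*I*√2)*√A = -3*√A*(18 + 6*I*√2))
L(b) + 196 = 18*√(-5)*(-3 - I*√2) + 196 = 18*(I*√5)*(-3 - I*√2) + 196 = 18*I*√5*(-3 - I*√2) + 196 = 196 + 18*I*√5*(-3 - I*√2)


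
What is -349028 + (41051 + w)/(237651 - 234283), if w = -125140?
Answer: -1175610393/3368 ≈ -3.4905e+5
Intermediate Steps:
-349028 + (41051 + w)/(237651 - 234283) = -349028 + (41051 - 125140)/(237651 - 234283) = -349028 - 84089/3368 = -1175610393/3368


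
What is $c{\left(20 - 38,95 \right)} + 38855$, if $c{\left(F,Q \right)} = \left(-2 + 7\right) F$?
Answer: $38765$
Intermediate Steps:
$c{\left(F,Q \right)} = 5 F$
$c{\left(20 - 38,95 \right)} + 38855 = 5 \left(20 - 38\right) + 38855 = 5 \left(-18\right) + 38855 = -90 + 38855 = 38765$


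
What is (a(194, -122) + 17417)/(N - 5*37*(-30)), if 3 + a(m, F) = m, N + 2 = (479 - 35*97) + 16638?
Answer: 8804/9635 ≈ 0.91375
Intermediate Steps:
N = 13720 (N = -2 + ((479 - 35*97) + 16638) = -2 + ((479 - 3395) + 16638) = -2 + (-2916 + 16638) = -2 + 13722 = 13720)
a(m, F) = -3 + m
(a(194, -122) + 17417)/(N - 5*37*(-30)) = ((-3 + 194) + 17417)/(13720 - 5*37*(-30)) = (191 + 17417)/(13720 - 185*(-30)) = 17608/(13720 + 5550) = 17608/19270 = 17608*(1/19270) = 8804/9635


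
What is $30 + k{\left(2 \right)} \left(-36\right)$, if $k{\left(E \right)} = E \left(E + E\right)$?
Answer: $-258$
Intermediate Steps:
$k{\left(E \right)} = 2 E^{2}$ ($k{\left(E \right)} = E 2 E = 2 E^{2}$)
$30 + k{\left(2 \right)} \left(-36\right) = 30 + 2 \cdot 2^{2} \left(-36\right) = 30 + 2 \cdot 4 \left(-36\right) = 30 + 8 \left(-36\right) = 30 - 288 = -258$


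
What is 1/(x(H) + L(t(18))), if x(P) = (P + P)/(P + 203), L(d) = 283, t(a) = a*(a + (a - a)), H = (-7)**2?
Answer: 18/5101 ≈ 0.0035287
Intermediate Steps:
H = 49
t(a) = a**2 (t(a) = a*(a + 0) = a*a = a**2)
x(P) = 2*P/(203 + P) (x(P) = (2*P)/(203 + P) = 2*P/(203 + P))
1/(x(H) + L(t(18))) = 1/(2*49/(203 + 49) + 283) = 1/(2*49/252 + 283) = 1/(2*49*(1/252) + 283) = 1/(7/18 + 283) = 1/(5101/18) = 18/5101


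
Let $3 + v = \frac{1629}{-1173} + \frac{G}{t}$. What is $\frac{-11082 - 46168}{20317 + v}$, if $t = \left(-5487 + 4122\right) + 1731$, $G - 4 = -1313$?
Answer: $- \frac{8192818500}{2906344727} \approx -2.8189$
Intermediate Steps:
$G = -1309$ ($G = 4 - 1313 = -1309$)
$t = 366$ ($t = -1365 + 1731 = 366$)
$v = - \frac{1139875}{143106}$ ($v = -3 + \left(\frac{1629}{-1173} - \frac{1309}{366}\right) = -3 + \left(1629 \left(- \frac{1}{1173}\right) - \frac{1309}{366}\right) = -3 - \frac{710557}{143106} = - \frac{1139875}{143106} \approx -7.9652$)
$\frac{-11082 - 46168}{20317 + v} = \frac{-11082 - 46168}{20317 - \frac{1139875}{143106}} = - \frac{57250}{\frac{2906344727}{143106}} = \left(-57250\right) \frac{143106}{2906344727} = - \frac{8192818500}{2906344727}$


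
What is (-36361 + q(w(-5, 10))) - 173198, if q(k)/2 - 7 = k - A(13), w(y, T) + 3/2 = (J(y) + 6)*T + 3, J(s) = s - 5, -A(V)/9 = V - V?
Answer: -209622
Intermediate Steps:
A(V) = 0 (A(V) = -9*(V - V) = -9*0 = 0)
J(s) = -5 + s
w(y, T) = 3/2 + T*(1 + y) (w(y, T) = -3/2 + (((-5 + y) + 6)*T + 3) = -3/2 + ((1 + y)*T + 3) = -3/2 + (T*(1 + y) + 3) = -3/2 + (3 + T*(1 + y)) = 3/2 + T*(1 + y))
q(k) = 14 + 2*k (q(k) = 14 + 2*(k - 1*0) = 14 + 2*(k + 0) = 14 + 2*k)
(-36361 + q(w(-5, 10))) - 173198 = (-36361 + (14 + 2*(3/2 + 10 + 10*(-5)))) - 173198 = (-36361 + (14 + 2*(3/2 + 10 - 50))) - 173198 = (-36361 + (14 + 2*(-77/2))) - 173198 = (-36361 + (14 - 77)) - 173198 = (-36361 - 63) - 173198 = -36424 - 173198 = -209622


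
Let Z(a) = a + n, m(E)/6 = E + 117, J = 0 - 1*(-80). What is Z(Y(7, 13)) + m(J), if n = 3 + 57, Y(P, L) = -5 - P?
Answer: 1230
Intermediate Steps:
n = 60
J = 80 (J = 0 + 80 = 80)
m(E) = 702 + 6*E (m(E) = 6*(E + 117) = 6*(117 + E) = 702 + 6*E)
Z(a) = 60 + a (Z(a) = a + 60 = 60 + a)
Z(Y(7, 13)) + m(J) = (60 + (-5 - 1*7)) + (702 + 6*80) = (60 + (-5 - 7)) + (702 + 480) = (60 - 12) + 1182 = 48 + 1182 = 1230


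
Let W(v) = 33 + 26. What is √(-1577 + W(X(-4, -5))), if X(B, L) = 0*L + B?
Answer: I*√1518 ≈ 38.962*I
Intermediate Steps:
X(B, L) = B (X(B, L) = 0 + B = B)
W(v) = 59
√(-1577 + W(X(-4, -5))) = √(-1577 + 59) = √(-1518) = I*√1518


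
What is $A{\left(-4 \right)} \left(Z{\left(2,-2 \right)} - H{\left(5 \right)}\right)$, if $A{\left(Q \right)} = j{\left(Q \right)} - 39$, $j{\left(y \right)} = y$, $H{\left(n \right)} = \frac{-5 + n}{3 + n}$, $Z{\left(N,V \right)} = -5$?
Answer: $215$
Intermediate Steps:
$H{\left(n \right)} = \frac{-5 + n}{3 + n}$
$A{\left(Q \right)} = -39 + Q$ ($A{\left(Q \right)} = Q - 39 = -39 + Q$)
$A{\left(-4 \right)} \left(Z{\left(2,-2 \right)} - H{\left(5 \right)}\right) = \left(-39 - 4\right) \left(-5 - \frac{-5 + 5}{3 + 5}\right) = - 43 \left(-5 - \frac{1}{8} \cdot 0\right) = - 43 \left(-5 - 0\right) = - 43 \left(-5 + 0\right) = \left(-43\right) \left(-5\right) = 215$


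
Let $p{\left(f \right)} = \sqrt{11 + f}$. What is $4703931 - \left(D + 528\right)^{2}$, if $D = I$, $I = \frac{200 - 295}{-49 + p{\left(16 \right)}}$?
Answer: $\frac{6231972009188}{1408969} - \frac{358566195 \sqrt{3}}{2817938} \approx 4.4228 \cdot 10^{6}$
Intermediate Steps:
$I = - \frac{95}{-49 + 3 \sqrt{3}}$ ($I = \frac{200 - 295}{-49 + \sqrt{11 + 16}} = - \frac{95}{-49 + \sqrt{27}} = - \frac{95}{-49 + 3 \sqrt{3}} \approx 2.1688$)
$D = \frac{4655}{2374} + \frac{285 \sqrt{3}}{2374} \approx 2.1688$
$4703931 - \left(D + 528\right)^{2} = 4703931 - \left(\left(\frac{4655}{2374} + \frac{285 \sqrt{3}}{2374}\right) + 528\right)^{2} = 4703931 - \left(\frac{1258127}{2374} + \frac{285 \sqrt{3}}{2374}\right)^{2}$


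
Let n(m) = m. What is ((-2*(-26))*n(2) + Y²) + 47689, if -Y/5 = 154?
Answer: 640693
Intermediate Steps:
Y = -770 (Y = -5*154 = -770)
((-2*(-26))*n(2) + Y²) + 47689 = (-2*(-26)*2 + (-770)²) + 47689 = (52*2 + 592900) + 47689 = (104 + 592900) + 47689 = 593004 + 47689 = 640693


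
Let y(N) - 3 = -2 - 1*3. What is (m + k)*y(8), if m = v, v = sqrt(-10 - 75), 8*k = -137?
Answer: 137/4 - 2*I*sqrt(85) ≈ 34.25 - 18.439*I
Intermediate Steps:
k = -137/8 (k = (1/8)*(-137) = -137/8 ≈ -17.125)
y(N) = -2 (y(N) = 3 + (-2 - 1*3) = 3 + (-2 - 3) = 3 - 5 = -2)
v = I*sqrt(85) (v = sqrt(-85) = I*sqrt(85) ≈ 9.2195*I)
m = I*sqrt(85) ≈ 9.2195*I
(m + k)*y(8) = (I*sqrt(85) - 137/8)*(-2) = (-137/8 + I*sqrt(85))*(-2) = 137/4 - 2*I*sqrt(85)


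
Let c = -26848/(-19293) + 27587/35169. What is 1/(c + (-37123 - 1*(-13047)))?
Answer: -75390613/1814940348221 ≈ -4.1539e-5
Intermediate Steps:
c = 164050367/75390613 (c = -26848*(-1/19293) + 27587*(1/35169) = 26848/19293 + 27587/35169 = 164050367/75390613 ≈ 2.1760)
1/(c + (-37123 - 1*(-13047))) = 1/(164050367/75390613 + (-37123 - 1*(-13047))) = 1/(164050367/75390613 + (-37123 + 13047)) = 1/(164050367/75390613 - 24076) = 1/(-1814940348221/75390613) = -75390613/1814940348221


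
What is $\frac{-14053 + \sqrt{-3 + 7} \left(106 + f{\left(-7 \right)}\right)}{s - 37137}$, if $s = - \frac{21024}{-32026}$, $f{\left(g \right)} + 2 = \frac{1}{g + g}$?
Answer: $\frac{1551915908}{4162649883} \approx 0.37282$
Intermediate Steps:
$f{\left(g \right)} = -2 + \frac{1}{2 g}$ ($f{\left(g \right)} = -2 + \frac{1}{g + g} = -2 + \frac{1}{2 g}$)
$s = \frac{10512}{16013}$ ($s = \left(-21024\right) \left(- \frac{1}{32026}\right) = \frac{10512}{16013} \approx 0.65647$)
$\frac{-14053 + \sqrt{-3 + 7} \left(106 + f{\left(-7 \right)}\right)}{s - 37137} = \frac{-14053 + \sqrt{-3 + 7} \left(106 - \left(2 - \frac{1}{2 \left(-7\right)}\right)\right)}{\frac{10512}{16013} - 37137} = \frac{-14053 + \sqrt{4} \left(106 + \left(-2 + \frac{1}{2} \left(- \frac{1}{7}\right)\right)\right)}{- \frac{594664269}{16013}} = \left(-14053 + 2 \left(106 - \frac{29}{14}\right)\right) \left(- \frac{16013}{594664269}\right) = \left(-14053 + 2 \cdot \frac{1455}{14}\right) \left(- \frac{16013}{594664269}\right) = \left(-14053 + \frac{1455}{7}\right) \left(- \frac{16013}{594664269}\right) = \left(- \frac{96916}{7}\right) \left(- \frac{16013}{594664269}\right) = \frac{1551915908}{4162649883}$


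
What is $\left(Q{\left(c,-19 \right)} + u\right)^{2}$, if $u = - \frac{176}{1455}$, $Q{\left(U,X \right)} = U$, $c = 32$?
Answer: $\frac{2151475456}{2117025} \approx 1016.3$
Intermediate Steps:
$u = - \frac{176}{1455}$ ($u = \left(-176\right) \frac{1}{1455} = - \frac{176}{1455} \approx -0.12096$)
$\left(Q{\left(c,-19 \right)} + u\right)^{2} = \left(32 - \frac{176}{1455}\right)^{2} = \left(\frac{46384}{1455}\right)^{2} = \frac{2151475456}{2117025}$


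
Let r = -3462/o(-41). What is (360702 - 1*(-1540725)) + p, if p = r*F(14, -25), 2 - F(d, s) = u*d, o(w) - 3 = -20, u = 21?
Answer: 31313355/17 ≈ 1.8420e+6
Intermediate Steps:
o(w) = -17 (o(w) = 3 - 20 = -17)
F(d, s) = 2 - 21*d
r = 3462/17 (r = -3462/(-17) = -3462*(-1/17) = 3462/17 ≈ 203.65)
p = -1010904/17 (p = 3462*(2 - 21*14)/17 = 3462*(2 - 294)/17 = (3462/17)*(-292) = -1010904/17 ≈ -59465.)
(360702 - 1*(-1540725)) + p = (360702 - 1*(-1540725)) - 1010904/17 = (360702 + 1540725) - 1010904/17 = 1901427 - 1010904/17 = 31313355/17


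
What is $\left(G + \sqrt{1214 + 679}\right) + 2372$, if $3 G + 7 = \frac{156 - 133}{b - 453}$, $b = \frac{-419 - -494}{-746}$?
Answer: $\frac{2402917259}{1014039} + \sqrt{1893} \approx 2413.2$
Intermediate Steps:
$b = - \frac{75}{746}$ ($b = \left(-419 + 494\right) \left(- \frac{1}{746}\right) = 75 \left(- \frac{1}{746}\right) = - \frac{75}{746} \approx -0.10054$)
$G = - \frac{2383249}{1014039}$ ($G = - \frac{7}{3} + \frac{\left(156 - 133\right) \frac{1}{- \frac{75}{746} - 453}}{3} = - \frac{7}{3} + \frac{23 \frac{1}{- \frac{338013}{746}}}{3} = - \frac{7}{3} + \frac{23 \left(- \frac{746}{338013}\right)}{3} = - \frac{7}{3} + \frac{1}{3} \left(- \frac{17158}{338013}\right) = - \frac{7}{3} - \frac{17158}{1014039} = - \frac{2383249}{1014039} \approx -2.3503$)
$\left(G + \sqrt{1214 + 679}\right) + 2372 = \left(- \frac{2383249}{1014039} + \sqrt{1214 + 679}\right) + 2372 = \left(- \frac{2383249}{1014039} + \sqrt{1893}\right) + 2372 = \frac{2402917259}{1014039} + \sqrt{1893}$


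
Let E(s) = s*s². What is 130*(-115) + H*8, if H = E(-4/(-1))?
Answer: -14438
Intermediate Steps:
E(s) = s³
H = 64 (H = (-4/(-1))³ = (-4*(-1))³ = 4³ = 64)
130*(-115) + H*8 = 130*(-115) + 64*8 = -14950 + 512 = -14438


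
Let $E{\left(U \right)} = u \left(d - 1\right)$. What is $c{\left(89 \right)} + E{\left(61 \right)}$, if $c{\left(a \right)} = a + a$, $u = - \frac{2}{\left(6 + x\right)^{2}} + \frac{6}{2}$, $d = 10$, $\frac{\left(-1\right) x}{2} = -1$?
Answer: $\frac{6551}{32} \approx 204.72$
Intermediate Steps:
$x = 2$ ($x = \left(-2\right) \left(-1\right) = 2$)
$u = \frac{95}{32}$ ($u = - \frac{2}{\left(6 + 2\right)^{2}} + \frac{6}{2} = - \frac{2}{8^{2}} + 6 \cdot \frac{1}{2} = - \frac{2}{64} + 3 = \left(-2\right) \frac{1}{64} + 3 = - \frac{1}{32} + 3 = \frac{95}{32} \approx 2.9688$)
$c{\left(a \right)} = 2 a$
$E{\left(U \right)} = \frac{855}{32}$ ($E{\left(U \right)} = \frac{95 \left(10 - 1\right)}{32} = \frac{95}{32} \cdot 9 = \frac{855}{32}$)
$c{\left(89 \right)} + E{\left(61 \right)} = 2 \cdot 89 + \frac{855}{32} = 178 + \frac{855}{32} = \frac{6551}{32}$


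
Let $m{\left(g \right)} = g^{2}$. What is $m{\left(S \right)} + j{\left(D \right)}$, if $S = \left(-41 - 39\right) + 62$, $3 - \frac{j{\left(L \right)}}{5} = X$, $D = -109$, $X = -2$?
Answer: $349$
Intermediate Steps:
$j{\left(L \right)} = 25$ ($j{\left(L \right)} = 15 - -10 = 15 + 10 = 25$)
$S = -18$ ($S = -80 + 62 = -18$)
$m{\left(S \right)} + j{\left(D \right)} = \left(-18\right)^{2} + 25 = 324 + 25 = 349$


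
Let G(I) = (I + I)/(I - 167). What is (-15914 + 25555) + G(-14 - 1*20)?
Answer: 1937909/201 ≈ 9641.3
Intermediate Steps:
G(I) = 2*I/(-167 + I) (G(I) = (2*I)/(-167 + I) = 2*I/(-167 + I))
(-15914 + 25555) + G(-14 - 1*20) = (-15914 + 25555) + 2*(-14 - 1*20)/(-167 + (-14 - 1*20)) = 9641 + 2*(-14 - 20)/(-167 + (-14 - 20)) = 9641 + 2*(-34)/(-167 - 34) = 9641 + 2*(-34)/(-201) = 9641 + 2*(-34)*(-1/201) = 9641 + 68/201 = 1937909/201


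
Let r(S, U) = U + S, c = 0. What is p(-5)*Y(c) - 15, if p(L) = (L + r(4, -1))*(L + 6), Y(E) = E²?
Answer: -15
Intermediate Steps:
r(S, U) = S + U
p(L) = (3 + L)*(6 + L) (p(L) = (L + (4 - 1))*(L + 6) = (L + 3)*(6 + L) = (3 + L)*(6 + L))
p(-5)*Y(c) - 15 = (18 + (-5)² + 9*(-5))*0² - 15 = (18 + 25 - 45)*0 - 15 = -2*0 - 15 = 0 - 15 = -15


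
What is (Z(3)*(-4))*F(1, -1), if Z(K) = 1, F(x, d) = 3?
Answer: -12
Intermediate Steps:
(Z(3)*(-4))*F(1, -1) = (1*(-4))*3 = -4*3 = -12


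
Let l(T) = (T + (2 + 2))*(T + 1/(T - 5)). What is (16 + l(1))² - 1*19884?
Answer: -311903/16 ≈ -19494.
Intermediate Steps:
l(T) = (4 + T)*(T + 1/(-5 + T)) (l(T) = (T + 4)*(T + 1/(-5 + T)) = (4 + T)*(T + 1/(-5 + T)))
(16 + l(1))² - 1*19884 = (16 + (4 + 1³ - 1*1² - 19*1)/(-5 + 1))² - 1*19884 = (16 + (4 + 1 - 1*1 - 19)/(-4))² - 19884 = (16 - (4 + 1 - 1 - 19)/4)² - 19884 = (16 - ¼*(-15))² - 19884 = (16 + 15/4)² - 19884 = (79/4)² - 19884 = 6241/16 - 19884 = -311903/16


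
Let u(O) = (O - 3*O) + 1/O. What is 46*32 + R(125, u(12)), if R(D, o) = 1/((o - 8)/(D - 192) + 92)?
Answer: 109445476/74351 ≈ 1472.0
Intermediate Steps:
u(O) = 1/O - 2*O (u(O) = -2*O + 1/O = 1/O - 2*O)
R(D, o) = 1/(92 + (-8 + o)/(-192 + D)) (R(D, o) = 1/((-8 + o)/(-192 + D) + 92) = 1/(92 + (-8 + o)/(-192 + D)))
46*32 + R(125, u(12)) = 46*32 + (-192 + 125)/(-17672 + (1/12 - 2*12) + 92*125) = 1472 - 67/(-17672 + (1/12 - 24) + 11500) = 1472 - 67/(-17672 - 287/12 + 11500) = 1472 - 67/(-74351/12) = 1472 - 12/74351*(-67) = 1472 + 804/74351 = 109445476/74351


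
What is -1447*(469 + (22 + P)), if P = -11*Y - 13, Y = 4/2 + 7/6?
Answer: -3847573/6 ≈ -6.4126e+5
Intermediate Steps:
Y = 19/6 (Y = 4*(½) + 7*(⅙) = 2 + 7/6 = 19/6 ≈ 3.1667)
P = -287/6 (P = -11*19/6 - 13 = -209/6 - 13 = -287/6 ≈ -47.833)
-1447*(469 + (22 + P)) = -1447*(469 + (22 - 287/6)) = -1447*(469 - 155/6) = -1447*2659/6 = -3847573/6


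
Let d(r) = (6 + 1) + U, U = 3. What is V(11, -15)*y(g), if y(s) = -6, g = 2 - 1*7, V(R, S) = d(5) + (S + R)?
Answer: -36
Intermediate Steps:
d(r) = 10 (d(r) = (6 + 1) + 3 = 7 + 3 = 10)
V(R, S) = 10 + R + S (V(R, S) = 10 + (S + R) = 10 + (R + S) = 10 + R + S)
g = -5 (g = 2 - 7 = -5)
V(11, -15)*y(g) = (10 + 11 - 15)*(-6) = 6*(-6) = -36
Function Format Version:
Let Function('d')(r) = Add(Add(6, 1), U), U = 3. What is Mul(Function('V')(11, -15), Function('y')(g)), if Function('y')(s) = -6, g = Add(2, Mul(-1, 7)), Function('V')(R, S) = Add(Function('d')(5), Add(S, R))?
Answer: -36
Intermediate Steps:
Function('d')(r) = 10 (Function('d')(r) = Add(Add(6, 1), 3) = Add(7, 3) = 10)
Function('V')(R, S) = Add(10, R, S) (Function('V')(R, S) = Add(10, Add(S, R)) = Add(10, Add(R, S)) = Add(10, R, S))
g = -5 (g = Add(2, -7) = -5)
Mul(Function('V')(11, -15), Function('y')(g)) = Mul(Add(10, 11, -15), -6) = Mul(6, -6) = -36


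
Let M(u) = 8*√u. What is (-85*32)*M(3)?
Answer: -21760*√3 ≈ -37689.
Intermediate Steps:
(-85*32)*M(3) = (-85*32)*(8*√3) = -21760*√3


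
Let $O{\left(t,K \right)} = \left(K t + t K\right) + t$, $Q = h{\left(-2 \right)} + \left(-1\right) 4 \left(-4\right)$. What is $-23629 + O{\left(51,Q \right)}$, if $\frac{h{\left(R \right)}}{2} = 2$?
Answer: $-21538$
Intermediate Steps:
$h{\left(R \right)} = 4$ ($h{\left(R \right)} = 2 \cdot 2 = 4$)
$Q = 20$ ($Q = 4 + \left(-1\right) 4 \left(-4\right) = 4 - -16 = 4 + 16 = 20$)
$O{\left(t,K \right)} = t + 2 K t$ ($O{\left(t,K \right)} = \left(K t + K t\right) + t = 2 K t + t = t + 2 K t$)
$-23629 + O{\left(51,Q \right)} = -23629 + 51 \left(1 + 2 \cdot 20\right) = -23629 + 51 \left(1 + 40\right) = -23629 + 51 \cdot 41 = -23629 + 2091 = -21538$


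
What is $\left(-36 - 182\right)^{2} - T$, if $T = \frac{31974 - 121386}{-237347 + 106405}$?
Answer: $\frac{3111399098}{65471} \approx 47523.0$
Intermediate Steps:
$T = \frac{44706}{65471}$ ($T = - \frac{89412}{-130942} = \left(-89412\right) \left(- \frac{1}{130942}\right) = \frac{44706}{65471} \approx 0.68284$)
$\left(-36 - 182\right)^{2} - T = \left(-36 - 182\right)^{2} - \frac{44706}{65471} = \left(-218\right)^{2} - \frac{44706}{65471} = 47524 - \frac{44706}{65471} = \frac{3111399098}{65471}$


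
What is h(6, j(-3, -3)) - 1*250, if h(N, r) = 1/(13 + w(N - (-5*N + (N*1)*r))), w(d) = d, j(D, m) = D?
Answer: -16749/67 ≈ -249.99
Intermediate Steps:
h(N, r) = 1/(13 + 6*N - N*r) (h(N, r) = 1/(13 + (N - (-5*N + (N*1)*r))) = 1/(13 + (N - (-5*N + N*r))) = 1/(13 + (N + (5*N - N*r))) = 1/(13 + (6*N - N*r)) = 1/(13 + 6*N - N*r))
h(6, j(-3, -3)) - 1*250 = -1/(-13 + 6*(-6 - 3)) - 1*250 = -1/(-13 + 6*(-9)) - 250 = -1/(-13 - 54) - 250 = -1/(-67) - 250 = -1*(-1/67) - 250 = 1/67 - 250 = -16749/67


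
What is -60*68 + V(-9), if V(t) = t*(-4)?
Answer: -4044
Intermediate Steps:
V(t) = -4*t
-60*68 + V(-9) = -60*68 - 4*(-9) = -4080 + 36 = -4044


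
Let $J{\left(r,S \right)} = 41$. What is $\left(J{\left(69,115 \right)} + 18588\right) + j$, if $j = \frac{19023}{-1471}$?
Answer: $\frac{27384236}{1471} \approx 18616.0$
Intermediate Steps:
$j = - \frac{19023}{1471}$ ($j = 19023 \left(- \frac{1}{1471}\right) = - \frac{19023}{1471} \approx -12.932$)
$\left(J{\left(69,115 \right)} + 18588\right) + j = \left(41 + 18588\right) - \frac{19023}{1471} = 18629 - \frac{19023}{1471} = \frac{27384236}{1471}$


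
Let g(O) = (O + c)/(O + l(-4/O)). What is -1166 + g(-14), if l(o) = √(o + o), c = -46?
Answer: -66217/57 + 5*√7/57 ≈ -1161.5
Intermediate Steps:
l(o) = √2*√o (l(o) = √(2*o) = √2*√o)
g(O) = (-46 + O)/(O + 2*√2*√(-1/O)) (g(O) = (O - 46)/(O + √2*√(-4/O)) = (-46 + O)/(O + √2*(2*√(-1/O))) = (-46 + O)/(O + 2*√2*√(-1/O)))
-1166 + g(-14) = -1166 + (-46 - 14)/(-14 + 2*√2*√(-1/(-14))) = -1166 - 60/(-14 + 2*√2*√(-1*(-1/14))) = -1166 - 60/(-14 + 2*√2*√(1/14)) = -1166 - 60/(-14 + 2*√2*(√14/14)) = -1166 - 60/(-14 + 2*√7/7)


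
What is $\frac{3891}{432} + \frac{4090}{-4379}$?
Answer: $\frac{5090603}{630576} \approx 8.0729$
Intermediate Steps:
$\frac{3891}{432} + \frac{4090}{-4379} = 3891 \cdot \frac{1}{432} + 4090 \left(- \frac{1}{4379}\right) = \frac{1297}{144} - \frac{4090}{4379} = \frac{5090603}{630576}$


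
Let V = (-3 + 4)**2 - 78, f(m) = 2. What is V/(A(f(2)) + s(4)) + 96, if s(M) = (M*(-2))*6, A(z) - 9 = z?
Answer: 3629/37 ≈ 98.081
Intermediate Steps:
A(z) = 9 + z
s(M) = -12*M (s(M) = -2*M*6 = -12*M)
V = -77 (V = 1**2 - 78 = 1 - 78 = -77)
V/(A(f(2)) + s(4)) + 96 = -77/((9 + 2) - 12*4) + 96 = -77/(11 - 48) + 96 = -77/(-37) + 96 = -77*(-1/37) + 96 = 77/37 + 96 = 3629/37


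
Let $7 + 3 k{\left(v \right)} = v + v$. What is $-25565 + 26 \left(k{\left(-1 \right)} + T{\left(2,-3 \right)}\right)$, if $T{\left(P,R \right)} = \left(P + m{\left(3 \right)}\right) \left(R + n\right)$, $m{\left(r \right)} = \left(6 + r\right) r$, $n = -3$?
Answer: $-30167$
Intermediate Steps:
$m{\left(r \right)} = r \left(6 + r\right)$
$T{\left(P,R \right)} = \left(-3 + R\right) \left(27 + P\right)$ ($T{\left(P,R \right)} = \left(P + 3 \left(6 + 3\right)\right) \left(R - 3\right) = \left(P + 3 \cdot 9\right) \left(-3 + R\right) = \left(P + 27\right) \left(-3 + R\right) = \left(27 + P\right) \left(-3 + R\right) = \left(-3 + R\right) \left(27 + P\right)$)
$k{\left(v \right)} = - \frac{7}{3} + \frac{2 v}{3}$ ($k{\left(v \right)} = - \frac{7}{3} + \frac{v + v}{3} = - \frac{7}{3} + \frac{2 v}{3}$)
$-25565 + 26 \left(k{\left(-1 \right)} + T{\left(2,-3 \right)}\right) = -25565 + 26 \left(\left(- \frac{7}{3} + \frac{2}{3} \left(-1\right)\right) + \left(-81 - 6 + 27 \left(-3\right) + 2 \left(-3\right)\right)\right) = -25565 + 26 \left(\left(- \frac{7}{3} - \frac{2}{3}\right) - 174\right) = -25565 + 26 \left(-3 - 174\right) = -25565 + 26 \left(-177\right) = -25565 - 4602 = -30167$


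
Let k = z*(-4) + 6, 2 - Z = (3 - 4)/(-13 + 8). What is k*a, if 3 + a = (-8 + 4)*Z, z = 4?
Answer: 102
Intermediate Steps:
Z = 9/5 (Z = 2 - (3 - 4)/(-13 + 8) = 2 - (-1)/(-5) = 2 - (-1)*(-1)/5 = 2 - 1*⅕ = 2 - ⅕ = 9/5 ≈ 1.8000)
k = -10 (k = 4*(-4) + 6 = -16 + 6 = -10)
a = -51/5 (a = -3 + (-8 + 4)*(9/5) = -3 - 4*9/5 = -3 - 36/5 = -51/5 ≈ -10.200)
k*a = -10*(-51/5) = 102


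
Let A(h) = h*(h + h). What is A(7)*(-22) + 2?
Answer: -2154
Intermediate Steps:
A(h) = 2*h² (A(h) = h*(2*h) = 2*h²)
A(7)*(-22) + 2 = (2*7²)*(-22) + 2 = (2*49)*(-22) + 2 = 98*(-22) + 2 = -2156 + 2 = -2154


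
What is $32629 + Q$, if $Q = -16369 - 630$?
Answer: $15630$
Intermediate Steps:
$Q = -16999$ ($Q = -16369 - 630 = -16999$)
$32629 + Q = 32629 - 16999 = 15630$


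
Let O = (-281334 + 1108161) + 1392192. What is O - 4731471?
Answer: -2512452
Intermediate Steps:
O = 2219019 (O = 826827 + 1392192 = 2219019)
O - 4731471 = 2219019 - 4731471 = -2512452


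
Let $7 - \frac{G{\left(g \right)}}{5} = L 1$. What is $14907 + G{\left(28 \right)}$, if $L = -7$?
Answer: $14977$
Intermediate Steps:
$G{\left(g \right)} = 70$ ($G{\left(g \right)} = 35 - 5 \left(\left(-7\right) 1\right) = 35 - -35 = 35 + 35 = 70$)
$14907 + G{\left(28 \right)} = 14907 + 70 = 14977$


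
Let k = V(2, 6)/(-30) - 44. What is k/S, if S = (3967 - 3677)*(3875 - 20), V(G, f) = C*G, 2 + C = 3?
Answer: -661/16769250 ≈ -3.9417e-5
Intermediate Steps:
C = 1 (C = -2 + 3 = 1)
V(G, f) = G (V(G, f) = 1*G = G)
S = 1117950 (S = 290*3855 = 1117950)
k = -661/15 (k = 2/(-30) - 44 = -1/30*2 - 44 = -1/15 - 44 = -661/15 ≈ -44.067)
k/S = -661/15/1117950 = -661/15*1/1117950 = -661/16769250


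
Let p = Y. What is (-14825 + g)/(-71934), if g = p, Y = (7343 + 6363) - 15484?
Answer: 16603/71934 ≈ 0.23081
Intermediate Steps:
Y = -1778 (Y = 13706 - 15484 = -1778)
p = -1778
g = -1778
(-14825 + g)/(-71934) = (-14825 - 1778)/(-71934) = -16603*(-1/71934) = 16603/71934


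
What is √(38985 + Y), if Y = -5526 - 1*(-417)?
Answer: 6*√941 ≈ 184.05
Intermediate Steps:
Y = -5109 (Y = -5526 + 417 = -5109)
√(38985 + Y) = √(38985 - 5109) = √33876 = 6*√941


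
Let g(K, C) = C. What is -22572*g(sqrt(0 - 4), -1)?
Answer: 22572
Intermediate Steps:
-22572*g(sqrt(0 - 4), -1) = -22572*(-1) = 22572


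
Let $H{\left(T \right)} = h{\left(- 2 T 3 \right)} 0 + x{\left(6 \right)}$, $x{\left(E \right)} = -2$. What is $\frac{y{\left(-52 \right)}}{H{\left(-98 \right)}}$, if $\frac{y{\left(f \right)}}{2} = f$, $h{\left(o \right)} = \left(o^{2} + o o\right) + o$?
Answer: $52$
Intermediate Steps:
$h{\left(o \right)} = o + 2 o^{2}$ ($h{\left(o \right)} = \left(o^{2} + o^{2}\right) + o = 2 o^{2} + o = o + 2 o^{2}$)
$y{\left(f \right)} = 2 f$
$H{\left(T \right)} = -2$ ($H{\left(T \right)} = - 2 T 3 \left(1 + 2 - 2 T 3\right) 0 - 2 = - 6 T \left(1 + 2 \left(- 6 T\right)\right) 0 - 2 = - 6 T \left(1 - 12 T\right) 0 - 2 = 0 - 2 = -2$)
$\frac{y{\left(-52 \right)}}{H{\left(-98 \right)}} = \frac{2 \left(-52\right)}{-2} = \left(-104\right) \left(- \frac{1}{2}\right) = 52$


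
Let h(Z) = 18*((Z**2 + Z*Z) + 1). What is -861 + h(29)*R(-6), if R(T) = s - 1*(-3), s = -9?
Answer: -182625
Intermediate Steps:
R(T) = -6 (R(T) = -9 - 1*(-3) = -9 + 3 = -6)
h(Z) = 18 + 36*Z**2 (h(Z) = 18*((Z**2 + Z**2) + 1) = 18*(2*Z**2 + 1) = 18*(1 + 2*Z**2) = 18 + 36*Z**2)
-861 + h(29)*R(-6) = -861 + (18 + 36*29**2)*(-6) = -861 + (18 + 36*841)*(-6) = -861 + (18 + 30276)*(-6) = -861 + 30294*(-6) = -861 - 181764 = -182625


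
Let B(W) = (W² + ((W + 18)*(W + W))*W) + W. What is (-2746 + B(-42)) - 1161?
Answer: -86857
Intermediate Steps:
B(W) = W + W² + 2*W²*(18 + W) (B(W) = (W² + ((18 + W)*(2*W))*W) + W = (W² + (2*W*(18 + W))*W) + W = (W² + 2*W²*(18 + W)) + W = W + W² + 2*W²*(18 + W))
(-2746 + B(-42)) - 1161 = (-2746 - 42*(1 + 2*(-42)² + 37*(-42))) - 1161 = (-2746 - 42*(1 + 2*1764 - 1554)) - 1161 = (-2746 - 42*(1 + 3528 - 1554)) - 1161 = (-2746 - 42*1975) - 1161 = (-2746 - 82950) - 1161 = -85696 - 1161 = -86857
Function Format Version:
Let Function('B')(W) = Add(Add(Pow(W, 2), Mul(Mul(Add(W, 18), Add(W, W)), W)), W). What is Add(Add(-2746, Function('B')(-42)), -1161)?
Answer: -86857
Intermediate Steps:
Function('B')(W) = Add(W, Pow(W, 2), Mul(2, Pow(W, 2), Add(18, W))) (Function('B')(W) = Add(Add(Pow(W, 2), Mul(Mul(Add(18, W), Mul(2, W)), W)), W) = Add(Add(Pow(W, 2), Mul(Mul(2, W, Add(18, W)), W)), W) = Add(Add(Pow(W, 2), Mul(2, Pow(W, 2), Add(18, W))), W) = Add(W, Pow(W, 2), Mul(2, Pow(W, 2), Add(18, W))))
Add(Add(-2746, Function('B')(-42)), -1161) = Add(Add(-2746, Mul(-42, Add(1, Mul(2, Pow(-42, 2)), Mul(37, -42)))), -1161) = Add(Add(-2746, Mul(-42, Add(1, Mul(2, 1764), -1554))), -1161) = Add(Add(-2746, Mul(-42, Add(1, 3528, -1554))), -1161) = Add(Add(-2746, Mul(-42, 1975)), -1161) = Add(Add(-2746, -82950), -1161) = Add(-85696, -1161) = -86857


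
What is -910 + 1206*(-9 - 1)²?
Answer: 119690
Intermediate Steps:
-910 + 1206*(-9 - 1)² = -910 + 1206*(-10)² = -910 + 1206*100 = -910 + 120600 = 119690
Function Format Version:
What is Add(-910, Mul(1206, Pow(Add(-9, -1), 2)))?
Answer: 119690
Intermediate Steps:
Add(-910, Mul(1206, Pow(Add(-9, -1), 2))) = Add(-910, Mul(1206, Pow(-10, 2))) = Add(-910, Mul(1206, 100)) = Add(-910, 120600) = 119690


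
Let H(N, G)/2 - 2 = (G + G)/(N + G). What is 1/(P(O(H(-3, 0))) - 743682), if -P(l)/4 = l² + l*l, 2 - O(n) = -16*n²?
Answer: -1/1276194 ≈ -7.8358e-7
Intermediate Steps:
H(N, G) = 4 + 4*G/(G + N) (H(N, G) = 4 + 2*((G + G)/(N + G)) = 4 + 2*((2*G)/(G + N)) = 4 + 2*(2*G/(G + N)) = 4 + 4*G/(G + N))
O(n) = 2 + 16*n² (O(n) = 2 - (-16)*n² = 2 + 16*n²)
P(l) = -8*l² (P(l) = -4*(l² + l*l) = -4*(l² + l²) = -8*l²)
1/(P(O(H(-3, 0))) - 743682) = 1/(-8*(2 + 16*(4*(-3 + 2*0)/(0 - 3))²)² - 743682) = 1/(-8*(2 + 16*(4*(-3 + 0)/(-3))²)² - 743682) = 1/(-8*(2 + 16*(4*(-⅓)*(-3))²)² - 743682) = 1/(-8*(2 + 16*4²)² - 743682) = 1/(-8*(2 + 16*16)² - 743682) = 1/(-8*(2 + 256)² - 743682) = 1/(-8*258² - 743682) = 1/(-8*66564 - 743682) = 1/(-532512 - 743682) = 1/(-1276194) = -1/1276194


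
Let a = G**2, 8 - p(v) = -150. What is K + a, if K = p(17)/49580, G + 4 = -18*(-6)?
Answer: 268128719/24790 ≈ 10816.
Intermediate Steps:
p(v) = 158 (p(v) = 8 - 1*(-150) = 8 + 150 = 158)
G = 104 (G = -4 - 18*(-6) = -4 + 108 = 104)
a = 10816 (a = 104**2 = 10816)
K = 79/24790 (K = 158/49580 = 158*(1/49580) = 79/24790 ≈ 0.0031868)
K + a = 79/24790 + 10816 = 268128719/24790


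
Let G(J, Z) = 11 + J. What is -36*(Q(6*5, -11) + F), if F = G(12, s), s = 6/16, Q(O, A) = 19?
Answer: -1512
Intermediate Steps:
s = 3/8 (s = 6*(1/16) = 3/8 ≈ 0.37500)
F = 23 (F = 11 + 12 = 23)
-36*(Q(6*5, -11) + F) = -36*(19 + 23) = -36*42 = -1512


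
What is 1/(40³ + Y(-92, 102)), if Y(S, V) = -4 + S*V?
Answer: 1/54612 ≈ 1.8311e-5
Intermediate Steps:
1/(40³ + Y(-92, 102)) = 1/(40³ + (-4 - 92*102)) = 1/(64000 + (-4 - 9384)) = 1/(64000 - 9388) = 1/54612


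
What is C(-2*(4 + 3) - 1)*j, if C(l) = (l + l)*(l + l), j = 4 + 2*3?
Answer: 9000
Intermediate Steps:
j = 10 (j = 4 + 6 = 10)
C(l) = 4*l² (C(l) = (2*l)*(2*l) = 4*l²)
C(-2*(4 + 3) - 1)*j = (4*(-2*(4 + 3) - 1)²)*10 = (4*(-2*7 - 1)²)*10 = (4*(-14 - 1)²)*10 = (4*(-15)²)*10 = (4*225)*10 = 900*10 = 9000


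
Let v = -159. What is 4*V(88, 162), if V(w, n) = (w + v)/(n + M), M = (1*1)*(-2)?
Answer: -71/40 ≈ -1.7750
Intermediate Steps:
M = -2 (M = 1*(-2) = -2)
V(w, n) = (-159 + w)/(-2 + n) (V(w, n) = (w - 159)/(n - 2) = (-159 + w)/(-2 + n))
4*V(88, 162) = 4*((-159 + 88)/(-2 + 162)) = 4*(-71/160) = -71/40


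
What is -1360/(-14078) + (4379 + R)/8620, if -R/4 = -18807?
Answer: 566215273/60676180 ≈ 9.3318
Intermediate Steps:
R = 75228 (R = -4*(-18807) = 75228)
-1360/(-14078) + (4379 + R)/8620 = -1360/(-14078) + (4379 + 75228)/8620 = -1360*(-1/14078) + 79607*(1/8620) = 680/7039 + 79607/8620 = 566215273/60676180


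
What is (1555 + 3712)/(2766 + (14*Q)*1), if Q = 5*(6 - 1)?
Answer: 5267/3116 ≈ 1.6903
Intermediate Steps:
Q = 25 (Q = 5*5 = 25)
(1555 + 3712)/(2766 + (14*Q)*1) = (1555 + 3712)/(2766 + (14*25)*1) = 5267/(2766 + 350*1) = 5267/(2766 + 350) = 5267/3116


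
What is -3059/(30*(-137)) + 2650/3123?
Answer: 6814919/4278510 ≈ 1.5928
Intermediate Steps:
-3059/(30*(-137)) + 2650/3123 = -3059/(-4110) + 2650*(1/3123) = -3059*(-1/4110) + 2650/3123 = 3059/4110 + 2650/3123 = 6814919/4278510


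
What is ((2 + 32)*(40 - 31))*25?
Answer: 7650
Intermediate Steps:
((2 + 32)*(40 - 31))*25 = (34*9)*25 = 306*25 = 7650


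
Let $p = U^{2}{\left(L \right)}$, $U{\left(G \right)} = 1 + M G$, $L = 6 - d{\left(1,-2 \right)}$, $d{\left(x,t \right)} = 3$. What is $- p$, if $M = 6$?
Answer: $-361$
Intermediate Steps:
$L = 3$ ($L = 6 - 3 = 3$)
$U{\left(G \right)} = 1 + 6 G$
$p = 361$ ($p = \left(1 + 6 \cdot 3\right)^{2} = \left(1 + 18\right)^{2} = 19^{2} = 361$)
$- p = \left(-1\right) 361 = -361$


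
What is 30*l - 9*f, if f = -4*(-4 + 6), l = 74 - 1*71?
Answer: 162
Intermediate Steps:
l = 3 (l = 74 - 71 = 3)
f = -8 (f = -4*2 = -8)
30*l - 9*f = 30*3 - 9*(-8) = 90 + 72 = 162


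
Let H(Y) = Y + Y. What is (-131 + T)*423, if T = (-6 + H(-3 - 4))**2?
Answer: 113787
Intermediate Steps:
H(Y) = 2*Y
T = 400 (T = (-6 + 2*(-3 - 4))**2 = (-6 + 2*(-7))**2 = (-6 - 14)**2 = (-20)**2 = 400)
(-131 + T)*423 = (-131 + 400)*423 = 269*423 = 113787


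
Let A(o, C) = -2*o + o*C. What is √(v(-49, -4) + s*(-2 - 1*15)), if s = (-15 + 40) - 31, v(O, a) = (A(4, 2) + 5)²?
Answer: √127 ≈ 11.269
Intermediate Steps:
A(o, C) = -2*o + C*o
v(O, a) = 25 (v(O, a) = (4*(-2 + 2) + 5)² = (4*0 + 5)² = (0 + 5)² = 5² = 25)
s = -6 (s = 25 - 31 = -6)
√(v(-49, -4) + s*(-2 - 1*15)) = √(25 - 6*(-2 - 1*15)) = √(25 - 6*(-2 - 15)) = √(25 - 6*(-17)) = √(25 + 102) = √127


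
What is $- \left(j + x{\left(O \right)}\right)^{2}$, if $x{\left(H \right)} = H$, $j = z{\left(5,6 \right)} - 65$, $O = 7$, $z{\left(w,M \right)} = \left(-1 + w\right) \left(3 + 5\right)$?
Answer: $-676$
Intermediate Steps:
$z{\left(w,M \right)} = -8 + 8 w$ ($z{\left(w,M \right)} = \left(-1 + w\right) 8 = -8 + 8 w$)
$j = -33$ ($j = \left(-8 + 8 \cdot 5\right) - 65 = \left(-8 + 40\right) - 65 = 32 - 65 = -33$)
$- \left(j + x{\left(O \right)}\right)^{2} = - \left(-33 + 7\right)^{2} = - \left(-26\right)^{2} = \left(-1\right) 676 = -676$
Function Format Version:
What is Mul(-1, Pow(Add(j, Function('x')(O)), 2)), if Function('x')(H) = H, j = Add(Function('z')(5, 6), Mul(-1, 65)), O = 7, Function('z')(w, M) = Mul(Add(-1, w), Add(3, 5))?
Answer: -676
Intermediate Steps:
Function('z')(w, M) = Add(-8, Mul(8, w)) (Function('z')(w, M) = Mul(Add(-1, w), 8) = Add(-8, Mul(8, w)))
j = -33 (j = Add(Add(-8, Mul(8, 5)), Mul(-1, 65)) = Add(Add(-8, 40), -65) = Add(32, -65) = -33)
Mul(-1, Pow(Add(j, Function('x')(O)), 2)) = Mul(-1, Pow(Add(-33, 7), 2)) = Mul(-1, Pow(-26, 2)) = Mul(-1, 676) = -676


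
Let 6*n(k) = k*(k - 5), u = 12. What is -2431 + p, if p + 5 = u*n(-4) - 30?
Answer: -2394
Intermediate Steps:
n(k) = k*(-5 + k)/6 (n(k) = (k*(k - 5))/6 = (k*(-5 + k))/6 = k*(-5 + k)/6)
p = 37 (p = -5 + (12*((⅙)*(-4)*(-5 - 4)) - 30) = -5 + (12*((⅙)*(-4)*(-9)) - 30) = -5 + (12*6 - 30) = -5 + (72 - 30) = -5 + 42 = 37)
-2431 + p = -2431 + 37 = -2394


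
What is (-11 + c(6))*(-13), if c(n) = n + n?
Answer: -13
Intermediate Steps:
c(n) = 2*n
(-11 + c(6))*(-13) = (-11 + 2*6)*(-13) = (-11 + 12)*(-13) = 1*(-13) = -13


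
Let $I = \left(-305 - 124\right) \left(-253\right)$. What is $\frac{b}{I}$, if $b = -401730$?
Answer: $- \frac{133910}{36179} \approx -3.7013$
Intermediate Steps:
$I = 108537$ ($I = \left(-429\right) \left(-253\right) = 108537$)
$\frac{b}{I} = - \frac{401730}{108537} = \left(-401730\right) \frac{1}{108537} = - \frac{133910}{36179}$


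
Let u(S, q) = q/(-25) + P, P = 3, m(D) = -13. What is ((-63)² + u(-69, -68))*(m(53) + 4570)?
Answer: 452819976/25 ≈ 1.8113e+7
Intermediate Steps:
u(S, q) = 3 - q/25 (u(S, q) = q/(-25) + 3 = q*(-1/25) + 3 = -q/25 + 3 = 3 - q/25)
((-63)² + u(-69, -68))*(m(53) + 4570) = ((-63)² + (3 - 1/25*(-68)))*(-13 + 4570) = (3969 + (3 + 68/25))*4557 = (3969 + 143/25)*4557 = (99368/25)*4557 = 452819976/25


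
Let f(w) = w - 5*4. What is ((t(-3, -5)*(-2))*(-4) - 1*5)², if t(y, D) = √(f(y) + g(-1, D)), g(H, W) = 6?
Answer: (5 - 8*I*√17)² ≈ -1063.0 - 329.85*I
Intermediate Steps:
f(w) = -20 + w (f(w) = w - 20 = -20 + w)
t(y, D) = √(-14 + y) (t(y, D) = √((-20 + y) + 6) = √(-14 + y))
((t(-3, -5)*(-2))*(-4) - 1*5)² = ((√(-14 - 3)*(-2))*(-4) - 1*5)² = ((√(-17)*(-2))*(-4) - 5)² = (((I*√17)*(-2))*(-4) - 5)² = (-2*I*√17*(-4) - 5)² = (8*I*√17 - 5)² = (-5 + 8*I*√17)²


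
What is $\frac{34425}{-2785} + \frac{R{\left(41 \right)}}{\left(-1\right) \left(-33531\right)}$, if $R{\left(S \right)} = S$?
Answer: $- \frac{230838098}{18676767} \approx -12.36$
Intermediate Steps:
$\frac{34425}{-2785} + \frac{R{\left(41 \right)}}{\left(-1\right) \left(-33531\right)} = \frac{34425}{-2785} + \frac{41}{\left(-1\right) \left(-33531\right)} = 34425 \left(- \frac{1}{2785}\right) + \frac{41}{33531} = - \frac{6885}{557} + 41 \cdot \frac{1}{33531} = - \frac{6885}{557} + \frac{41}{33531} = - \frac{230838098}{18676767}$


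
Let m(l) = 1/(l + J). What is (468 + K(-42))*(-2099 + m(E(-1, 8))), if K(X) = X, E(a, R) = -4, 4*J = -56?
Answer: -2682593/3 ≈ -8.9420e+5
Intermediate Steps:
J = -14 (J = (¼)*(-56) = -14)
m(l) = 1/(-14 + l) (m(l) = 1/(l - 14) = 1/(-14 + l))
(468 + K(-42))*(-2099 + m(E(-1, 8))) = (468 - 42)*(-2099 + 1/(-14 - 4)) = 426*(-2099 + 1/(-18)) = 426*(-2099 - 1/18) = 426*(-37783/18) = -2682593/3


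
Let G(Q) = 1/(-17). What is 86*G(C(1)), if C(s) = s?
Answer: -86/17 ≈ -5.0588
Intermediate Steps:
G(Q) = -1/17
86*G(C(1)) = 86*(-1/17) = -86/17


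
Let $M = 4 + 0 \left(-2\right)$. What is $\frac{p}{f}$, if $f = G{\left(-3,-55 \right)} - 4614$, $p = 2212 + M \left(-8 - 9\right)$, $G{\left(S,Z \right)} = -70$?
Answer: $- \frac{536}{1171} \approx -0.45773$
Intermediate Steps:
$M = 4$ ($M = 4 + 0 = 4$)
$p = 2144$ ($p = 2212 + 4 \left(-8 - 9\right) = 2212 + 4 \left(-17\right) = 2212 - 68 = 2144$)
$f = -4684$ ($f = -70 - 4614 = -4684$)
$\frac{p}{f} = \frac{2144}{-4684} = 2144 \left(- \frac{1}{4684}\right) = - \frac{536}{1171}$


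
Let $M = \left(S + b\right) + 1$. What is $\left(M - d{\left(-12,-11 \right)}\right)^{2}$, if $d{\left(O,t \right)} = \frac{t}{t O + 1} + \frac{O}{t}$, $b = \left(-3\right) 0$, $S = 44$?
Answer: $\frac{4142209600}{2140369} \approx 1935.3$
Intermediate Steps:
$b = 0$
$M = 45$ ($M = \left(44 + 0\right) + 1 = 44 + 1 = 45$)
$d{\left(O,t \right)} = \frac{O}{t} + \frac{t}{1 + O t}$ ($d{\left(O,t \right)} = \frac{t}{O t + 1} + \frac{O}{t} = \frac{t}{1 + O t} + \frac{O}{t} = \frac{O}{t} + \frac{t}{1 + O t}$)
$\left(M - d{\left(-12,-11 \right)}\right)^{2} = \left(45 - \frac{-12 + \left(-11\right)^{2} - 11 \left(-12\right)^{2}}{\left(-11\right) \left(1 - -132\right)}\right)^{2} = \left(45 - - \frac{-12 + 121 - 1584}{11 \left(1 + 132\right)}\right)^{2} = \left(45 - - \frac{-12 + 121 - 1584}{11 \cdot 133}\right)^{2} = \left(45 - \left(- \frac{1}{11}\right) \frac{1}{133} \left(-1475\right)\right)^{2} = \left(45 - \frac{1475}{1463}\right)^{2} = \left(\frac{64360}{1463}\right)^{2} = \frac{4142209600}{2140369}$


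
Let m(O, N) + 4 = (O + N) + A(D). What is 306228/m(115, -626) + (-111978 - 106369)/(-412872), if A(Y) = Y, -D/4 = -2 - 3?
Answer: -14036098339/22707960 ≈ -618.11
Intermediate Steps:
D = 20 (D = -4*(-2 - 3) = -4*(-5) = 20)
m(O, N) = 16 + N + O (m(O, N) = -4 + ((O + N) + 20) = -4 + ((N + O) + 20) = -4 + (20 + N + O) = 16 + N + O)
306228/m(115, -626) + (-111978 - 106369)/(-412872) = 306228/(16 - 626 + 115) + (-111978 - 106369)/(-412872) = 306228/(-495) - 218347*(-1/412872) = 306228*(-1/495) + 218347/412872 = -102076/165 + 218347/412872 = -14036098339/22707960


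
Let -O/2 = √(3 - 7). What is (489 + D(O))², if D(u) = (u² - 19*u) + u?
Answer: 218545 + 68112*I ≈ 2.1855e+5 + 68112.0*I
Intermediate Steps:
O = -4*I (O = -2*√(3 - 7) = -4*I ≈ -4.0*I)
D(u) = u² - 18*u
(489 + D(O))² = (489 + (-4*I)*(-18 - 4*I))² = (489 - 4*I*(-18 - 4*I))²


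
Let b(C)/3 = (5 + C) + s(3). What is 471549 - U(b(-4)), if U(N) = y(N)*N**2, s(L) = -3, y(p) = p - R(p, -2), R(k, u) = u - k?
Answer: 471909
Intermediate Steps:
y(p) = 2 + 2*p (y(p) = p - (-2 - p) = p + (2 + p) = 2 + 2*p)
b(C) = 6 + 3*C (b(C) = 3*((5 + C) - 3) = 3*(2 + C) = 6 + 3*C)
U(N) = N**2*(2 + 2*N) (U(N) = (2 + 2*N)*N**2 = N**2*(2 + 2*N))
471549 - U(b(-4)) = 471549 - 2*(6 + 3*(-4))**2*(1 + (6 + 3*(-4))) = 471549 - 2*(6 - 12)**2*(1 + (6 - 12)) = 471549 - 2*(-6)**2*(1 - 6) = 471549 - 2*36*(-5) = 471549 - 1*(-360) = 471549 + 360 = 471909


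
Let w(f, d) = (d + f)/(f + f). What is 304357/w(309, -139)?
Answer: 94046313/85 ≈ 1.1064e+6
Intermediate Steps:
w(f, d) = (d + f)/(2*f) (w(f, d) = (d + f)/((2*f)) = (d + f)*(1/(2*f)) = (d + f)/(2*f))
304357/w(309, -139) = 304357/(((½)*(-139 + 309)/309)) = 304357/(((½)*(1/309)*170)) = 304357/(85/309) = 304357*(309/85) = 94046313/85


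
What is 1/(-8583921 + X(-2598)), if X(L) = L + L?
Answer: -1/8589117 ≈ -1.1643e-7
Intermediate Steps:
X(L) = 2*L
1/(-8583921 + X(-2598)) = 1/(-8583921 + 2*(-2598)) = 1/(-8583921 - 5196) = 1/(-8589117) = -1/8589117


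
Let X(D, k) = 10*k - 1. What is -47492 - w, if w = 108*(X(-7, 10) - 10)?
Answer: -57104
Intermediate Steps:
X(D, k) = -1 + 10*k
w = 9612 (w = 108*((-1 + 10*10) - 10) = 108*((-1 + 100) - 10) = 108*(99 - 10) = 108*89 = 9612)
-47492 - w = -47492 - 1*9612 = -47492 - 9612 = -57104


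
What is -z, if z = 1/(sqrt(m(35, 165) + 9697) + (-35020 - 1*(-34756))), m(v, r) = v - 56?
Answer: 66/15005 + sqrt(2419)/30010 ≈ 0.0060374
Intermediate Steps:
m(v, r) = -56 + v
z = 1/(-264 + 2*sqrt(2419)) (z = 1/(sqrt((-56 + 35) + 9697) + (-35020 - 1*(-34756))) = 1/(sqrt(-21 + 9697) + (-35020 + 34756)) = 1/(sqrt(9676) - 264) = 1/(2*sqrt(2419) - 264) = 1/(-264 + 2*sqrt(2419)) ≈ -0.0060374)
-z = -(-66/15005 - sqrt(2419)/30010) = 66/15005 + sqrt(2419)/30010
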